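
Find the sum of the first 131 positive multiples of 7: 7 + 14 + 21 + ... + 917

Factor out 7: = 7(1 + 2 + ... + 131) = 7 × n(n+1)/2
= 7 × 131×132/2
= 7 × 8646
= 60522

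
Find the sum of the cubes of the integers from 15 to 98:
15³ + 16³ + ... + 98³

Use ∑_{k=1}^{n} k³ = [n(n+1)/2]², then subtract the first 14 terms.
∑_{k=1}^{98} k³ = [98×99/2]² = 4851² = 23532201
∑_{k=1}^{14} k³ = [14×15/2]² = 105² = 11025
∑_{k=15}^{98} k³ = 23532201 - 11025 = 23521176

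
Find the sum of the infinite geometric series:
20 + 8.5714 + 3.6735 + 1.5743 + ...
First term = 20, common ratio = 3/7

For |r| < 1, S = a / (1 - r)
S = 20 / (1 - (3/7))
S = 20 / (4/7)
S = 35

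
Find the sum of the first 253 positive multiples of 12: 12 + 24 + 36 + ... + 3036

Factor out 12: = 12(1 + 2 + ... + 253) = 12 × n(n+1)/2
= 12 × 253×254/2
= 12 × 32131
= 385572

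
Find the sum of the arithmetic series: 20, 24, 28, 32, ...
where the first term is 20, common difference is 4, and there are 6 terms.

Sₙ = n/2 × (first + last)
Last term = a + (n-1)d = 20 + (6-1)×4 = 40
S_6 = 6/2 × (20 + 40)
S_6 = 6/2 × 60 = 180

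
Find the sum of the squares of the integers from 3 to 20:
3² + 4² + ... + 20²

Use ∑_{k=1}^{n} k² = n(n+1)(2n+1)/6, then subtract the first 2 terms.
∑_{k=1}^{20} k² = 20×21×41/6 = 2870
∑_{k=1}^{2} k² = 2×3×5/6 = 5
∑_{k=3}^{20} k² = 2870 - 5 = 2865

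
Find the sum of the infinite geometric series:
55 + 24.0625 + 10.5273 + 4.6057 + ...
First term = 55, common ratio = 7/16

For |r| < 1, S = a / (1 - r)
S = 55 / (1 - (7/16))
S = 55 / (9/16)
S = 880/9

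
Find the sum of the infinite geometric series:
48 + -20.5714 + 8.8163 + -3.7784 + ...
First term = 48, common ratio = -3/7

For |r| < 1, S = a / (1 - r)
S = 48 / (1 - (-3/7))
S = 48 / (10/7)
S = 168/5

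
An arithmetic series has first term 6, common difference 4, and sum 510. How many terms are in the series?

Using S = n/2 × [2a + (n-1)d]
510 = n/2 × [2(6) + (n-1)(4)]
510 = n/2 × [12 + 4n - 4]
1020 = n × [8 + 4n]
4n² + (8)n - 1020 = 0
Discriminant: Δ = (8)² - 4(4)(-1020) = 64 + 16320 = 16384
√Δ = 128
n = [-(8) + √Δ] / (2·4) = (-8 + 128) / 8 = 120 / 8 = 15
(The negative root is discarded since n must be a positive integer.)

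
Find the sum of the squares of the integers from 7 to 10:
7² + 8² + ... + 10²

Use ∑_{k=1}^{n} k² = n(n+1)(2n+1)/6, then subtract the first 6 terms.
∑_{k=1}^{10} k² = 10×11×21/6 = 385
∑_{k=1}^{6} k² = 6×7×13/6 = 91
∑_{k=7}^{10} k² = 385 - 91 = 294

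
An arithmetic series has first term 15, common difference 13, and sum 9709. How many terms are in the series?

Using S = n/2 × [2a + (n-1)d]
9709 = n/2 × [2(15) + (n-1)(13)]
9709 = n/2 × [30 + 13n - 13]
19418 = n × [17 + 13n]
13n² + (17)n - 19418 = 0
Discriminant: Δ = (17)² - 4(13)(-19418) = 289 + 1009736 = 1010025
√Δ = 1005
n = [-(17) + √Δ] / (2·13) = (-17 + 1005) / 26 = 988 / 26 = 38
(The negative root is discarded since n must be a positive integer.)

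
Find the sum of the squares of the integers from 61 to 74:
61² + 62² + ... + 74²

Use ∑_{k=1}^{n} k² = n(n+1)(2n+1)/6, then subtract the first 60 terms.
∑_{k=1}^{74} k² = 74×75×149/6 = 137825
∑_{k=1}^{60} k² = 60×61×121/6 = 73810
∑_{k=61}^{74} k² = 137825 - 73810 = 64015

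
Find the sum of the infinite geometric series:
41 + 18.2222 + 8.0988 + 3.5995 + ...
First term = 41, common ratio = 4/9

For |r| < 1, S = a / (1 - r)
S = 41 / (1 - (4/9))
S = 41 / (5/9)
S = 369/5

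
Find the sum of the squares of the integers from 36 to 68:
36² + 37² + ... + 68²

Use ∑_{k=1}^{n} k² = n(n+1)(2n+1)/6, then subtract the first 35 terms.
∑_{k=1}^{68} k² = 68×69×137/6 = 107134
∑_{k=1}^{35} k² = 35×36×71/6 = 14910
∑_{k=36}^{68} k² = 107134 - 14910 = 92224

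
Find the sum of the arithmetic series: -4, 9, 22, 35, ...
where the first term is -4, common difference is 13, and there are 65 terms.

Sₙ = n/2 × (first + last)
Last term = a + (n-1)d = -4 + (65-1)×13 = 828
S_65 = 65/2 × (-4 + 828)
S_65 = 65/2 × 824 = 26780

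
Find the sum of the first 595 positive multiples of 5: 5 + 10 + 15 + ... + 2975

Factor out 5: = 5(1 + 2 + ... + 595) = 5 × n(n+1)/2
= 5 × 595×596/2
= 5 × 177310
= 886550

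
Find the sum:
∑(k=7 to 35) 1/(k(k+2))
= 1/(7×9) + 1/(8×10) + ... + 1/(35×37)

Partial fractions: 1/(k(k+2)) = (1/2)[1/k - 1/(k+2)]
Telescoping leaves the first two and last two terms:
= (1/2)[1/7 + 1/8 - 1/36 - 1/37]
= 3973/37296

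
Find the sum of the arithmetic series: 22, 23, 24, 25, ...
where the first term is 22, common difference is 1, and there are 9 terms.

Sₙ = n/2 × (first + last)
Last term = a + (n-1)d = 22 + (9-1)×1 = 30
S_9 = 9/2 × (22 + 30)
S_9 = 9/2 × 52 = 234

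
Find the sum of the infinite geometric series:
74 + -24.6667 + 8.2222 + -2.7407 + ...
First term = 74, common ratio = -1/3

For |r| < 1, S = a / (1 - r)
S = 74 / (1 - (-1/3))
S = 74 / (4/3)
S = 111/2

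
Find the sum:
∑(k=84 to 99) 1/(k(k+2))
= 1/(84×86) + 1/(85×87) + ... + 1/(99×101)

Partial fractions: 1/(k(k+2)) = (1/2)[1/k - 1/(k+2)]
Telescoping leaves the first two and last two terms:
= (1/2)[1/84 + 1/85 - 1/100 - 1/101]
= 3397/1802850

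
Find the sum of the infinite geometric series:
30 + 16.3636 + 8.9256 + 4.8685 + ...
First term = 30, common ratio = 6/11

For |r| < 1, S = a / (1 - r)
S = 30 / (1 - (6/11))
S = 30 / (5/11)
S = 66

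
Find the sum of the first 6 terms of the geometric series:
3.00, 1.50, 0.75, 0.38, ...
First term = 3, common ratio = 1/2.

Sₙ = a(1 - rⁿ) / (1 - r)
S_6 = 3(1 - (1/2)^6) / (1 - (1/2))
S_6 = 3(1 - (1/64)) / (1/2)
S_6 = 189/32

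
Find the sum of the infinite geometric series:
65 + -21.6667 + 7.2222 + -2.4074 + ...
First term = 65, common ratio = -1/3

For |r| < 1, S = a / (1 - r)
S = 65 / (1 - (-1/3))
S = 65 / (4/3)
S = 195/4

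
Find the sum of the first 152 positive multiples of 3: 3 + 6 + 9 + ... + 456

Factor out 3: = 3(1 + 2 + ... + 152) = 3 × n(n+1)/2
= 3 × 152×153/2
= 3 × 11628
= 34884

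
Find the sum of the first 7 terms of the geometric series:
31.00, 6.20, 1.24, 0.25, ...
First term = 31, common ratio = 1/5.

Sₙ = a(1 - rⁿ) / (1 - r)
S_7 = 31(1 - (1/5)^7) / (1 - (1/5))
S_7 = 31(1 - (1/78125)) / (4/5)
S_7 = 605461/15625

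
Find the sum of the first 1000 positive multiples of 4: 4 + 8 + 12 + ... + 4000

Factor out 4: = 4(1 + 2 + ... + 1000) = 4 × n(n+1)/2
= 4 × 1000×1001/2
= 4 × 500500
= 2002000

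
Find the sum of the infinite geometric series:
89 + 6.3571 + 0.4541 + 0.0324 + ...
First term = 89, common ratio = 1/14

For |r| < 1, S = a / (1 - r)
S = 89 / (1 - (1/14))
S = 89 / (13/14)
S = 1246/13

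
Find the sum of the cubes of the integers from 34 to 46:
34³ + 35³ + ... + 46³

Use ∑_{k=1}^{n} k³ = [n(n+1)/2]², then subtract the first 33 terms.
∑_{k=1}^{46} k³ = [46×47/2]² = 1081² = 1168561
∑_{k=1}^{33} k³ = [33×34/2]² = 561² = 314721
∑_{k=34}^{46} k³ = 1168561 - 314721 = 853840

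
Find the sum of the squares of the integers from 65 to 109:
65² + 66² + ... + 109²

Use ∑_{k=1}^{n} k² = n(n+1)(2n+1)/6, then subtract the first 64 terms.
∑_{k=1}^{109} k² = 109×110×219/6 = 437635
∑_{k=1}^{64} k² = 64×65×129/6 = 89440
∑_{k=65}^{109} k² = 437635 - 89440 = 348195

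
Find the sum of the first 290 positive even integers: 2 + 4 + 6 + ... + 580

Sum of first n even numbers = n(n+1)
= 290×291
= 84390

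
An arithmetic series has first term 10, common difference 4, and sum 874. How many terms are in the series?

Using S = n/2 × [2a + (n-1)d]
874 = n/2 × [2(10) + (n-1)(4)]
874 = n/2 × [20 + 4n - 4]
1748 = n × [16 + 4n]
4n² + (16)n - 1748 = 0
Discriminant: Δ = (16)² - 4(4)(-1748) = 256 + 27968 = 28224
√Δ = 168
n = [-(16) + √Δ] / (2·4) = (-16 + 168) / 8 = 152 / 8 = 19
(The negative root is discarded since n must be a positive integer.)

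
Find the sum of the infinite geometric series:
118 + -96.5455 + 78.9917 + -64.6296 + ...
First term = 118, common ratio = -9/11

For |r| < 1, S = a / (1 - r)
S = 118 / (1 - (-9/11))
S = 118 / (20/11)
S = 649/10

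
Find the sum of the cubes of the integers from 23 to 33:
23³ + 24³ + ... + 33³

Use ∑_{k=1}^{n} k³ = [n(n+1)/2]², then subtract the first 22 terms.
∑_{k=1}^{33} k³ = [33×34/2]² = 561² = 314721
∑_{k=1}^{22} k³ = [22×23/2]² = 253² = 64009
∑_{k=23}^{33} k³ = 314721 - 64009 = 250712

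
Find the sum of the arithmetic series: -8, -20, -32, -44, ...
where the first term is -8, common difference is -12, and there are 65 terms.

Sₙ = n/2 × (first + last)
Last term = a + (n-1)d = -8 + (65-1)×(-12) = -776
S_65 = 65/2 × (-8 + (-776))
S_65 = 65/2 × (-784) = -25480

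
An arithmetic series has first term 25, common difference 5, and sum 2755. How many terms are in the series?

Using S = n/2 × [2a + (n-1)d]
2755 = n/2 × [2(25) + (n-1)(5)]
2755 = n/2 × [50 + 5n - 5]
5510 = n × [45 + 5n]
5n² + (45)n - 5510 = 0
Discriminant: Δ = (45)² - 4(5)(-5510) = 2025 + 110200 = 112225
√Δ = 335
n = [-(45) + √Δ] / (2·5) = (-45 + 335) / 10 = 290 / 10 = 29
(The negative root is discarded since n must be a positive integer.)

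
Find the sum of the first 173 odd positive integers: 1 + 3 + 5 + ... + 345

Sum of first n odd numbers = n²
= 173²
= 29929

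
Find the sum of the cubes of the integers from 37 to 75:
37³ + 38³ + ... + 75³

Use ∑_{k=1}^{n} k³ = [n(n+1)/2]², then subtract the first 36 terms.
∑_{k=1}^{75} k³ = [75×76/2]² = 2850² = 8122500
∑_{k=1}^{36} k³ = [36×37/2]² = 666² = 443556
∑_{k=37}^{75} k³ = 8122500 - 443556 = 7678944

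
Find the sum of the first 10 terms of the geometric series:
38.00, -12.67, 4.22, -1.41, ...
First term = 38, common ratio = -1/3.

Sₙ = a(1 - rⁿ) / (1 - r)
S_10 = 38(1 - (-1/3)^10) / (1 - (-1/3))
S_10 = 38(1 - (1/59049)) / (4/3)
S_10 = 560956/19683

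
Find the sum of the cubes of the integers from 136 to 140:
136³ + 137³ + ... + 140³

Use ∑_{k=1}^{n} k³ = [n(n+1)/2]², then subtract the first 135 terms.
∑_{k=1}^{140} k³ = [140×141/2]² = 9870² = 97416900
∑_{k=1}^{135} k³ = [135×136/2]² = 9180² = 84272400
∑_{k=136}^{140} k³ = 97416900 - 84272400 = 13144500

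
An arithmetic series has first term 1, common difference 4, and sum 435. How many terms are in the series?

Using S = n/2 × [2a + (n-1)d]
435 = n/2 × [2(1) + (n-1)(4)]
435 = n/2 × [2 + 4n - 4]
870 = n × [-2 + 4n]
4n² + (-2)n - 870 = 0
Discriminant: Δ = (-2)² - 4(4)(-870) = 4 + 13920 = 13924
√Δ = 118
n = [-(-2) + √Δ] / (2·4) = (2 + 118) / 8 = 120 / 8 = 15
(The negative root is discarded since n must be a positive integer.)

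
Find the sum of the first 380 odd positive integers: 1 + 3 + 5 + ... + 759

Sum of first n odd numbers = n²
= 380²
= 144400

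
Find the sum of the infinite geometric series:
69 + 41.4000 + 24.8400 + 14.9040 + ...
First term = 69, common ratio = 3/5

For |r| < 1, S = a / (1 - r)
S = 69 / (1 - (3/5))
S = 69 / (2/5)
S = 345/2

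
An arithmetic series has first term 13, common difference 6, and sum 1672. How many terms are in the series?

Using S = n/2 × [2a + (n-1)d]
1672 = n/2 × [2(13) + (n-1)(6)]
1672 = n/2 × [26 + 6n - 6]
3344 = n × [20 + 6n]
6n² + (20)n - 3344 = 0
Discriminant: Δ = (20)² - 4(6)(-3344) = 400 + 80256 = 80656
√Δ = 284
n = [-(20) + √Δ] / (2·6) = (-20 + 284) / 12 = 264 / 12 = 22
(The negative root is discarded since n must be a positive integer.)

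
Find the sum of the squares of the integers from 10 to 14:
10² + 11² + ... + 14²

Use ∑_{k=1}^{n} k² = n(n+1)(2n+1)/6, then subtract the first 9 terms.
∑_{k=1}^{14} k² = 14×15×29/6 = 1015
∑_{k=1}^{9} k² = 9×10×19/6 = 285
∑_{k=10}^{14} k² = 1015 - 285 = 730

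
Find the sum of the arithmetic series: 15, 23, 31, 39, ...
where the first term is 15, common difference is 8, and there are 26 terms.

Sₙ = n/2 × (first + last)
Last term = a + (n-1)d = 15 + (26-1)×8 = 215
S_26 = 26/2 × (15 + 215)
S_26 = 26/2 × 230 = 2990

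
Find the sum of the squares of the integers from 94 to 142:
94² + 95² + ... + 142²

Use ∑_{k=1}^{n} k² = n(n+1)(2n+1)/6, then subtract the first 93 terms.
∑_{k=1}^{142} k² = 142×143×285/6 = 964535
∑_{k=1}^{93} k² = 93×94×187/6 = 272459
∑_{k=94}^{142} k² = 964535 - 272459 = 692076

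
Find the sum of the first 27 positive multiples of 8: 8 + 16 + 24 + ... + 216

Factor out 8: = 8(1 + 2 + ... + 27) = 8 × n(n+1)/2
= 8 × 27×28/2
= 8 × 378
= 3024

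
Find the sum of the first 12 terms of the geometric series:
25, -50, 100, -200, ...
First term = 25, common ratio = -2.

Sₙ = a(1 - rⁿ) / (1 - r)
S_12 = 25(1 - (-2)^12) / (1 - (-2))
S_12 = 25(1 - 4096) / (3)
S_12 = -34125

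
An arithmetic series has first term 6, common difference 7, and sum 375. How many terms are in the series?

Using S = n/2 × [2a + (n-1)d]
375 = n/2 × [2(6) + (n-1)(7)]
375 = n/2 × [12 + 7n - 7]
750 = n × [5 + 7n]
7n² + (5)n - 750 = 0
Discriminant: Δ = (5)² - 4(7)(-750) = 25 + 21000 = 21025
√Δ = 145
n = [-(5) + √Δ] / (2·7) = (-5 + 145) / 14 = 140 / 14 = 10
(The negative root is discarded since n must be a positive integer.)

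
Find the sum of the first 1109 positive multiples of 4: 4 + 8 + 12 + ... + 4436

Factor out 4: = 4(1 + 2 + ... + 1109) = 4 × n(n+1)/2
= 4 × 1109×1110/2
= 4 × 615495
= 2461980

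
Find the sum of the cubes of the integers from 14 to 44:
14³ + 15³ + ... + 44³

Use ∑_{k=1}^{n} k³ = [n(n+1)/2]², then subtract the first 13 terms.
∑_{k=1}^{44} k³ = [44×45/2]² = 990² = 980100
∑_{k=1}^{13} k³ = [13×14/2]² = 91² = 8281
∑_{k=14}^{44} k³ = 980100 - 8281 = 971819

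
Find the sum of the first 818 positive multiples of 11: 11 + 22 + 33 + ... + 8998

Factor out 11: = 11(1 + 2 + ... + 818) = 11 × n(n+1)/2
= 11 × 818×819/2
= 11 × 334971
= 3684681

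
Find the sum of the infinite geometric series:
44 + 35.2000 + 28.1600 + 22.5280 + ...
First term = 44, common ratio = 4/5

For |r| < 1, S = a / (1 - r)
S = 44 / (1 - (4/5))
S = 44 / (1/5)
S = 220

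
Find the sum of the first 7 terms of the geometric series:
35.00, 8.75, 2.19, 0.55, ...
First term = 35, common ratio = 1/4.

Sₙ = a(1 - rⁿ) / (1 - r)
S_7 = 35(1 - (1/4)^7) / (1 - (1/4))
S_7 = 35(1 - (1/16384)) / (3/4)
S_7 = 191135/4096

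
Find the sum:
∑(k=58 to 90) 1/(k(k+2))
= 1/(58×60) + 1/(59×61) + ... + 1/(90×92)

Partial fractions: 1/(k(k+2)) = (1/2)[1/k - 1/(k+2)]
Telescoping leaves the first two and last two terms:
= (1/2)[1/58 + 1/59 - 1/91 - 1/92]
= 176649/28648984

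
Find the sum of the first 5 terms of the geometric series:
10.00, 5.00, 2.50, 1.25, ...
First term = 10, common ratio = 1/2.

Sₙ = a(1 - rⁿ) / (1 - r)
S_5 = 10(1 - (1/2)^5) / (1 - (1/2))
S_5 = 10(1 - (1/32)) / (1/2)
S_5 = 155/8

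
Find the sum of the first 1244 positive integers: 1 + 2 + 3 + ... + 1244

Formula: ∑k = n(n+1)/2
= 1244×1245/2
= 1548780/2
= 774390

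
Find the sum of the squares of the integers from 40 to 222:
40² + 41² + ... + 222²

Use ∑_{k=1}^{n} k² = n(n+1)(2n+1)/6, then subtract the first 39 terms.
∑_{k=1}^{222} k² = 222×223×445/6 = 3671695
∑_{k=1}^{39} k² = 39×40×79/6 = 20540
∑_{k=40}^{222} k² = 3671695 - 20540 = 3651155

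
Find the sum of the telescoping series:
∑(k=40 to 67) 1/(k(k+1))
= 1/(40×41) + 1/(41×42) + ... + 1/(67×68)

Partial fractions: 1/(k(k+1)) = 1/k - 1/(k+1)
The series telescopes:
= (1/40 - 1/41) + (1/41 - 1/42) + ... + (1/67 - 1/68)
= 1/40 - 1/68
= 7/680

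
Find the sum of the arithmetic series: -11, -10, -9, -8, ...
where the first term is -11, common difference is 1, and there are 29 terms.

Sₙ = n/2 × (first + last)
Last term = a + (n-1)d = -11 + (29-1)×1 = 17
S_29 = 29/2 × (-11 + 17)
S_29 = 29/2 × 6 = 87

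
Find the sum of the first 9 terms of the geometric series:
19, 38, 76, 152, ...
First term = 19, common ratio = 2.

Sₙ = a(1 - rⁿ) / (1 - r)
S_9 = 19(1 - 2^9) / (1 - 2)
S_9 = 19(1 - 512) / (-1)
S_9 = 9709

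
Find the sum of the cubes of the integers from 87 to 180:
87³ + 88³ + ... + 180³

Use ∑_{k=1}^{n} k³ = [n(n+1)/2]², then subtract the first 86 terms.
∑_{k=1}^{180} k³ = [180×181/2]² = 16290² = 265364100
∑_{k=1}^{86} k³ = [86×87/2]² = 3741² = 13995081
∑_{k=87}^{180} k³ = 265364100 - 13995081 = 251369019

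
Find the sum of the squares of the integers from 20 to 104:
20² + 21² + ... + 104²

Use ∑_{k=1}^{n} k² = n(n+1)(2n+1)/6, then subtract the first 19 terms.
∑_{k=1}^{104} k² = 104×105×209/6 = 380380
∑_{k=1}^{19} k² = 19×20×39/6 = 2470
∑_{k=20}^{104} k² = 380380 - 2470 = 377910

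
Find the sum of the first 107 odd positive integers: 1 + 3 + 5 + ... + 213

Sum of first n odd numbers = n²
= 107²
= 11449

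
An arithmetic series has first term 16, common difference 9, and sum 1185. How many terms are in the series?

Using S = n/2 × [2a + (n-1)d]
1185 = n/2 × [2(16) + (n-1)(9)]
1185 = n/2 × [32 + 9n - 9]
2370 = n × [23 + 9n]
9n² + (23)n - 2370 = 0
Discriminant: Δ = (23)² - 4(9)(-2370) = 529 + 85320 = 85849
√Δ = 293
n = [-(23) + √Δ] / (2·9) = (-23 + 293) / 18 = 270 / 18 = 15
(The negative root is discarded since n must be a positive integer.)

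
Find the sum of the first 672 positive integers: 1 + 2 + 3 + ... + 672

Formula: ∑k = n(n+1)/2
= 672×673/2
= 452256/2
= 226128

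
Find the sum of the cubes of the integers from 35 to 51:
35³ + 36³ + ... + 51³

Use ∑_{k=1}^{n} k³ = [n(n+1)/2]², then subtract the first 34 terms.
∑_{k=1}^{51} k³ = [51×52/2]² = 1326² = 1758276
∑_{k=1}^{34} k³ = [34×35/2]² = 595² = 354025
∑_{k=35}^{51} k³ = 1758276 - 354025 = 1404251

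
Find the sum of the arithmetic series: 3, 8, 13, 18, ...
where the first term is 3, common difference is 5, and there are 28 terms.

Sₙ = n/2 × (first + last)
Last term = a + (n-1)d = 3 + (28-1)×5 = 138
S_28 = 28/2 × (3 + 138)
S_28 = 28/2 × 141 = 1974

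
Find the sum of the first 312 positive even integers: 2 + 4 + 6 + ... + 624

Sum of first n even numbers = n(n+1)
= 312×313
= 97656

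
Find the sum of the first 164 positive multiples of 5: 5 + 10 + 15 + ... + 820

Factor out 5: = 5(1 + 2 + ... + 164) = 5 × n(n+1)/2
= 5 × 164×165/2
= 5 × 13530
= 67650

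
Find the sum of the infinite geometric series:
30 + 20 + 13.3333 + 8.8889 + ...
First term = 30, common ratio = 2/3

For |r| < 1, S = a / (1 - r)
S = 30 / (1 - (2/3))
S = 30 / (1/3)
S = 90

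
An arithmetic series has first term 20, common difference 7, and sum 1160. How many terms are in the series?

Using S = n/2 × [2a + (n-1)d]
1160 = n/2 × [2(20) + (n-1)(7)]
1160 = n/2 × [40 + 7n - 7]
2320 = n × [33 + 7n]
7n² + (33)n - 2320 = 0
Discriminant: Δ = (33)² - 4(7)(-2320) = 1089 + 64960 = 66049
√Δ = 257
n = [-(33) + √Δ] / (2·7) = (-33 + 257) / 14 = 224 / 14 = 16
(The negative root is discarded since n must be a positive integer.)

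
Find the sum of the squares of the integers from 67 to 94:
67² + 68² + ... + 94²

Use ∑_{k=1}^{n} k² = n(n+1)(2n+1)/6, then subtract the first 66 terms.
∑_{k=1}^{94} k² = 94×95×189/6 = 281295
∑_{k=1}^{66} k² = 66×67×133/6 = 98021
∑_{k=67}^{94} k² = 281295 - 98021 = 183274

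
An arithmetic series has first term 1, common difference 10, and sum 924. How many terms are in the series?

Using S = n/2 × [2a + (n-1)d]
924 = n/2 × [2(1) + (n-1)(10)]
924 = n/2 × [2 + 10n - 10]
1848 = n × [-8 + 10n]
10n² + (-8)n - 1848 = 0
Discriminant: Δ = (-8)² - 4(10)(-1848) = 64 + 73920 = 73984
√Δ = 272
n = [-(-8) + √Δ] / (2·10) = (8 + 272) / 20 = 280 / 20 = 14
(The negative root is discarded since n must be a positive integer.)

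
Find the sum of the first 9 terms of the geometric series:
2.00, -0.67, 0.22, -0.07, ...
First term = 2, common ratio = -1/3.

Sₙ = a(1 - rⁿ) / (1 - r)
S_9 = 2(1 - (-1/3)^9) / (1 - (-1/3))
S_9 = 2(1 - (-1/19683)) / (4/3)
S_9 = 9842/6561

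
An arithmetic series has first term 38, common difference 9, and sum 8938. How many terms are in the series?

Using S = n/2 × [2a + (n-1)d]
8938 = n/2 × [2(38) + (n-1)(9)]
8938 = n/2 × [76 + 9n - 9]
17876 = n × [67 + 9n]
9n² + (67)n - 17876 = 0
Discriminant: Δ = (67)² - 4(9)(-17876) = 4489 + 643536 = 648025
√Δ = 805
n = [-(67) + √Δ] / (2·9) = (-67 + 805) / 18 = 738 / 18 = 41
(The negative root is discarded since n must be a positive integer.)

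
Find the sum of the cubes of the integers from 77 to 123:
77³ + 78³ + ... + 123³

Use ∑_{k=1}^{n} k³ = [n(n+1)/2]², then subtract the first 76 terms.
∑_{k=1}^{123} k³ = [123×124/2]² = 7626² = 58155876
∑_{k=1}^{76} k³ = [76×77/2]² = 2926² = 8561476
∑_{k=77}^{123} k³ = 58155876 - 8561476 = 49594400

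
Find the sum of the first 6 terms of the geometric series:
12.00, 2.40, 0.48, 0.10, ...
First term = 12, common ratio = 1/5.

Sₙ = a(1 - rⁿ) / (1 - r)
S_6 = 12(1 - (1/5)^6) / (1 - (1/5))
S_6 = 12(1 - (1/15625)) / (4/5)
S_6 = 46872/3125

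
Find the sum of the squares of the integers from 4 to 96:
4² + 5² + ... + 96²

Use ∑_{k=1}^{n} k² = n(n+1)(2n+1)/6, then subtract the first 3 terms.
∑_{k=1}^{96} k² = 96×97×193/6 = 299536
∑_{k=1}^{3} k² = 3×4×7/6 = 14
∑_{k=4}^{96} k² = 299536 - 14 = 299522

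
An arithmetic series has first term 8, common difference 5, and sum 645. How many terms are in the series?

Using S = n/2 × [2a + (n-1)d]
645 = n/2 × [2(8) + (n-1)(5)]
645 = n/2 × [16 + 5n - 5]
1290 = n × [11 + 5n]
5n² + (11)n - 1290 = 0
Discriminant: Δ = (11)² - 4(5)(-1290) = 121 + 25800 = 25921
√Δ = 161
n = [-(11) + √Δ] / (2·5) = (-11 + 161) / 10 = 150 / 10 = 15
(The negative root is discarded since n must be a positive integer.)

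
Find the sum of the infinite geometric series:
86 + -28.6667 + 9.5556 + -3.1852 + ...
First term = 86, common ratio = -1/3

For |r| < 1, S = a / (1 - r)
S = 86 / (1 - (-1/3))
S = 86 / (4/3)
S = 129/2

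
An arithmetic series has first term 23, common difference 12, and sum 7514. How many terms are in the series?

Using S = n/2 × [2a + (n-1)d]
7514 = n/2 × [2(23) + (n-1)(12)]
7514 = n/2 × [46 + 12n - 12]
15028 = n × [34 + 12n]
12n² + (34)n - 15028 = 0
Discriminant: Δ = (34)² - 4(12)(-15028) = 1156 + 721344 = 722500
√Δ = 850
n = [-(34) + √Δ] / (2·12) = (-34 + 850) / 24 = 816 / 24 = 34
(The negative root is discarded since n must be a positive integer.)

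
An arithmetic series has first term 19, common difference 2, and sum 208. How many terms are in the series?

Using S = n/2 × [2a + (n-1)d]
208 = n/2 × [2(19) + (n-1)(2)]
208 = n/2 × [38 + 2n - 2]
416 = n × [36 + 2n]
2n² + (36)n - 416 = 0
Discriminant: Δ = (36)² - 4(2)(-416) = 1296 + 3328 = 4624
√Δ = 68
n = [-(36) + √Δ] / (2·2) = (-36 + 68) / 4 = 32 / 4 = 8
(The negative root is discarded since n must be a positive integer.)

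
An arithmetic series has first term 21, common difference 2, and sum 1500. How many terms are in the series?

Using S = n/2 × [2a + (n-1)d]
1500 = n/2 × [2(21) + (n-1)(2)]
1500 = n/2 × [42 + 2n - 2]
3000 = n × [40 + 2n]
2n² + (40)n - 3000 = 0
Discriminant: Δ = (40)² - 4(2)(-3000) = 1600 + 24000 = 25600
√Δ = 160
n = [-(40) + √Δ] / (2·2) = (-40 + 160) / 4 = 120 / 4 = 30
(The negative root is discarded since n must be a positive integer.)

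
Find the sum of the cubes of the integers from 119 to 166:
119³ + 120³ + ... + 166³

Use ∑_{k=1}^{n} k³ = [n(n+1)/2]², then subtract the first 118 terms.
∑_{k=1}^{166} k³ = [166×167/2]² = 13861² = 192127321
∑_{k=1}^{118} k³ = [118×119/2]² = 7021² = 49294441
∑_{k=119}^{166} k³ = 192127321 - 49294441 = 142832880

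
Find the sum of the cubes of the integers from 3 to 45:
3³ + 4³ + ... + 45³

Use ∑_{k=1}^{n} k³ = [n(n+1)/2]², then subtract the first 2 terms.
∑_{k=1}^{45} k³ = [45×46/2]² = 1035² = 1071225
∑_{k=1}^{2} k³ = [2×3/2]² = 3² = 9
∑_{k=3}^{45} k³ = 1071225 - 9 = 1071216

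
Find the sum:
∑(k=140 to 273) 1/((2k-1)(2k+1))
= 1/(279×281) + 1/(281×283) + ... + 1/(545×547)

Partial fractions: 1/((2k-1)(2k+1)) = (1/2)[1/(2k-1) - 1/(2k+1)]
The series telescopes:
= (1/2)[1/279 - 1/547]
= 134/152613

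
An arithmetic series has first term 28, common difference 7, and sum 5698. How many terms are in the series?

Using S = n/2 × [2a + (n-1)d]
5698 = n/2 × [2(28) + (n-1)(7)]
5698 = n/2 × [56 + 7n - 7]
11396 = n × [49 + 7n]
7n² + (49)n - 11396 = 0
Discriminant: Δ = (49)² - 4(7)(-11396) = 2401 + 319088 = 321489
√Δ = 567
n = [-(49) + √Δ] / (2·7) = (-49 + 567) / 14 = 518 / 14 = 37
(The negative root is discarded since n must be a positive integer.)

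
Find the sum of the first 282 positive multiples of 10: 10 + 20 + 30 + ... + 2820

Factor out 10: = 10(1 + 2 + ... + 282) = 10 × n(n+1)/2
= 10 × 282×283/2
= 10 × 39903
= 399030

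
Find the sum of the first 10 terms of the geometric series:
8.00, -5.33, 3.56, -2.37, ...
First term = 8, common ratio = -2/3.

Sₙ = a(1 - rⁿ) / (1 - r)
S_10 = 8(1 - (-2/3)^10) / (1 - (-2/3))
S_10 = 8(1 - (1024/59049)) / (5/3)
S_10 = 92840/19683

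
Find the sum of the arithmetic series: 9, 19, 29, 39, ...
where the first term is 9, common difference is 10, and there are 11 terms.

Sₙ = n/2 × (first + last)
Last term = a + (n-1)d = 9 + (11-1)×10 = 109
S_11 = 11/2 × (9 + 109)
S_11 = 11/2 × 118 = 649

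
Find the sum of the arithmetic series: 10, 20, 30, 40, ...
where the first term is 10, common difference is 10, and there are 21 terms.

Sₙ = n/2 × (first + last)
Last term = a + (n-1)d = 10 + (21-1)×10 = 210
S_21 = 21/2 × (10 + 210)
S_21 = 21/2 × 220 = 2310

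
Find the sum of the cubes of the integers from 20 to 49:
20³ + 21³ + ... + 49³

Use ∑_{k=1}^{n} k³ = [n(n+1)/2]², then subtract the first 19 terms.
∑_{k=1}^{49} k³ = [49×50/2]² = 1225² = 1500625
∑_{k=1}^{19} k³ = [19×20/2]² = 190² = 36100
∑_{k=20}^{49} k³ = 1500625 - 36100 = 1464525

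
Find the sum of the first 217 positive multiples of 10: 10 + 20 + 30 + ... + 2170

Factor out 10: = 10(1 + 2 + ... + 217) = 10 × n(n+1)/2
= 10 × 217×218/2
= 10 × 23653
= 236530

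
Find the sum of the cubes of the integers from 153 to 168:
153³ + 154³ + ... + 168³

Use ∑_{k=1}^{n} k³ = [n(n+1)/2]², then subtract the first 152 terms.
∑_{k=1}^{168} k³ = [168×169/2]² = 14196² = 201526416
∑_{k=1}^{152} k³ = [152×153/2]² = 11628² = 135210384
∑_{k=153}^{168} k³ = 201526416 - 135210384 = 66316032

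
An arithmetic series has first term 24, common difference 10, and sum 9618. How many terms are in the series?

Using S = n/2 × [2a + (n-1)d]
9618 = n/2 × [2(24) + (n-1)(10)]
9618 = n/2 × [48 + 10n - 10]
19236 = n × [38 + 10n]
10n² + (38)n - 19236 = 0
Discriminant: Δ = (38)² - 4(10)(-19236) = 1444 + 769440 = 770884
√Δ = 878
n = [-(38) + √Δ] / (2·10) = (-38 + 878) / 20 = 840 / 20 = 42
(The negative root is discarded since n must be a positive integer.)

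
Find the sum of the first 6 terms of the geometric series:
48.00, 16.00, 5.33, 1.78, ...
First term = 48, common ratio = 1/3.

Sₙ = a(1 - rⁿ) / (1 - r)
S_6 = 48(1 - (1/3)^6) / (1 - (1/3))
S_6 = 48(1 - (1/729)) / (2/3)
S_6 = 5824/81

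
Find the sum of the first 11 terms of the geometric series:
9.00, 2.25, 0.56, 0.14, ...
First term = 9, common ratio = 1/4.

Sₙ = a(1 - rⁿ) / (1 - r)
S_11 = 9(1 - (1/4)^11) / (1 - (1/4))
S_11 = 9(1 - (1/4194304)) / (3/4)
S_11 = 12582909/1048576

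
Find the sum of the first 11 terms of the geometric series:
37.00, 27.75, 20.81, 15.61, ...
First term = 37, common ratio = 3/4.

Sₙ = a(1 - rⁿ) / (1 - r)
S_11 = 37(1 - (3/4)^11) / (1 - (3/4))
S_11 = 37(1 - (177147/4194304)) / (1/4)
S_11 = 148634809/1048576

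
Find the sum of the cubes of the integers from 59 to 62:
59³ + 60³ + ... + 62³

Use ∑_{k=1}^{n} k³ = [n(n+1)/2]², then subtract the first 58 terms.
∑_{k=1}^{62} k³ = [62×63/2]² = 1953² = 3814209
∑_{k=1}^{58} k³ = [58×59/2]² = 1711² = 2927521
∑_{k=59}^{62} k³ = 3814209 - 2927521 = 886688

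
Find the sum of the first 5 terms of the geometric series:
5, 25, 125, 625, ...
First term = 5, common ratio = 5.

Sₙ = a(1 - rⁿ) / (1 - r)
S_5 = 5(1 - 5^5) / (1 - 5)
S_5 = 5(1 - 3125) / (-4)
S_5 = 3905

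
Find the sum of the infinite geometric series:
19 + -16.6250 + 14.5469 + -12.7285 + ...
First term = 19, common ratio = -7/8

For |r| < 1, S = a / (1 - r)
S = 19 / (1 - (-7/8))
S = 19 / (15/8)
S = 152/15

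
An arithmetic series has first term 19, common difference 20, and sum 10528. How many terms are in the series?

Using S = n/2 × [2a + (n-1)d]
10528 = n/2 × [2(19) + (n-1)(20)]
10528 = n/2 × [38 + 20n - 20]
21056 = n × [18 + 20n]
20n² + (18)n - 21056 = 0
Discriminant: Δ = (18)² - 4(20)(-21056) = 324 + 1684480 = 1684804
√Δ = 1298
n = [-(18) + √Δ] / (2·20) = (-18 + 1298) / 40 = 1280 / 40 = 32
(The negative root is discarded since n must be a positive integer.)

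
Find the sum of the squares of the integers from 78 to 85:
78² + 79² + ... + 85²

Use ∑_{k=1}^{n} k² = n(n+1)(2n+1)/6, then subtract the first 77 terms.
∑_{k=1}^{85} k² = 85×86×171/6 = 208335
∑_{k=1}^{77} k² = 77×78×155/6 = 155155
∑_{k=78}^{85} k² = 208335 - 155155 = 53180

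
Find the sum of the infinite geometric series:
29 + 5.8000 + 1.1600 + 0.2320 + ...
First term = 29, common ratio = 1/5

For |r| < 1, S = a / (1 - r)
S = 29 / (1 - (1/5))
S = 29 / (4/5)
S = 145/4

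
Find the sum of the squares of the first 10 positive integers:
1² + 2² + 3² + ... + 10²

Formula: ∑k² = n(n+1)(2n+1)/6
= 10×11×21/6
= 2310/6
= 385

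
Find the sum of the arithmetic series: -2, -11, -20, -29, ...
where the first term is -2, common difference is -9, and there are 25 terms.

Sₙ = n/2 × (first + last)
Last term = a + (n-1)d = -2 + (25-1)×(-9) = -218
S_25 = 25/2 × (-2 + (-218))
S_25 = 25/2 × (-220) = -2750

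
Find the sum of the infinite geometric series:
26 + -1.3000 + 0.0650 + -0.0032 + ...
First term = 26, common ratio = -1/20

For |r| < 1, S = a / (1 - r)
S = 26 / (1 - (-1/20))
S = 26 / (21/20)
S = 520/21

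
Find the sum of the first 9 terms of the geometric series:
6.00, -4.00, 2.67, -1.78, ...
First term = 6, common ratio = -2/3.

Sₙ = a(1 - rⁿ) / (1 - r)
S_9 = 6(1 - (-2/3)^9) / (1 - (-2/3))
S_9 = 6(1 - (-512/19683)) / (5/3)
S_9 = 8078/2187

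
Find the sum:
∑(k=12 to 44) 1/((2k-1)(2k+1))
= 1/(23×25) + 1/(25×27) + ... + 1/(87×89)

Partial fractions: 1/((2k-1)(2k+1)) = (1/2)[1/(2k-1) - 1/(2k+1)]
The series telescopes:
= (1/2)[1/23 - 1/89]
= 33/2047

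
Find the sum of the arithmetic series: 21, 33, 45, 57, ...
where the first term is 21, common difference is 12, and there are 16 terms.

Sₙ = n/2 × (first + last)
Last term = a + (n-1)d = 21 + (16-1)×12 = 201
S_16 = 16/2 × (21 + 201)
S_16 = 16/2 × 222 = 1776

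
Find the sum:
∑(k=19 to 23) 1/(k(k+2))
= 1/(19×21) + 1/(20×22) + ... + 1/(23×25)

Partial fractions: 1/(k(k+2)) = (1/2)[1/k - 1/(k+2)]
Telescoping leaves the first two and last two terms:
= (1/2)[1/19 + 1/20 - 1/24 - 1/25]
= 239/22800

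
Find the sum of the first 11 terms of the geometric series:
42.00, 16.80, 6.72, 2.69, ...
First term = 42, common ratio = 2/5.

Sₙ = a(1 - rⁿ) / (1 - r)
S_11 = 42(1 - (2/5)^11) / (1 - (2/5))
S_11 = 42(1 - (2048/48828125)) / (3/5)
S_11 = 683565078/9765625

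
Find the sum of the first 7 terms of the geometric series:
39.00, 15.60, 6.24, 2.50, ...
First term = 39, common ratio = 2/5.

Sₙ = a(1 - rⁿ) / (1 - r)
S_7 = 39(1 - (2/5)^7) / (1 - (2/5))
S_7 = 39(1 - (128/78125)) / (3/5)
S_7 = 1013961/15625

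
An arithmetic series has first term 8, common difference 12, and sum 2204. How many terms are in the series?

Using S = n/2 × [2a + (n-1)d]
2204 = n/2 × [2(8) + (n-1)(12)]
2204 = n/2 × [16 + 12n - 12]
4408 = n × [4 + 12n]
12n² + (4)n - 4408 = 0
Discriminant: Δ = (4)² - 4(12)(-4408) = 16 + 211584 = 211600
√Δ = 460
n = [-(4) + √Δ] / (2·12) = (-4 + 460) / 24 = 456 / 24 = 19
(The negative root is discarded since n must be a positive integer.)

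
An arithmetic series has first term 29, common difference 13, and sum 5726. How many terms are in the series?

Using S = n/2 × [2a + (n-1)d]
5726 = n/2 × [2(29) + (n-1)(13)]
5726 = n/2 × [58 + 13n - 13]
11452 = n × [45 + 13n]
13n² + (45)n - 11452 = 0
Discriminant: Δ = (45)² - 4(13)(-11452) = 2025 + 595504 = 597529
√Δ = 773
n = [-(45) + √Δ] / (2·13) = (-45 + 773) / 26 = 728 / 26 = 28
(The negative root is discarded since n must be a positive integer.)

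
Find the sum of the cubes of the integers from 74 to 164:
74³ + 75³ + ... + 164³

Use ∑_{k=1}^{n} k³ = [n(n+1)/2]², then subtract the first 73 terms.
∑_{k=1}^{164} k³ = [164×165/2]² = 13530² = 183060900
∑_{k=1}^{73} k³ = [73×74/2]² = 2701² = 7295401
∑_{k=74}^{164} k³ = 183060900 - 7295401 = 175765499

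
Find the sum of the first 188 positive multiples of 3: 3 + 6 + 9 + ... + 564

Factor out 3: = 3(1 + 2 + ... + 188) = 3 × n(n+1)/2
= 3 × 188×189/2
= 3 × 17766
= 53298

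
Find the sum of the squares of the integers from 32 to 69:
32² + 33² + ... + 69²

Use ∑_{k=1}^{n} k² = n(n+1)(2n+1)/6, then subtract the first 31 terms.
∑_{k=1}^{69} k² = 69×70×139/6 = 111895
∑_{k=1}^{31} k² = 31×32×63/6 = 10416
∑_{k=32}^{69} k² = 111895 - 10416 = 101479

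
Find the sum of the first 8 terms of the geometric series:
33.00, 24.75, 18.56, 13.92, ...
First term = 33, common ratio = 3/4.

Sₙ = a(1 - rⁿ) / (1 - r)
S_8 = 33(1 - (3/4)^8) / (1 - (3/4))
S_8 = 33(1 - (6561/65536)) / (1/4)
S_8 = 1946175/16384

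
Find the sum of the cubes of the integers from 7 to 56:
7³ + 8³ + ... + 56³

Use ∑_{k=1}^{n} k³ = [n(n+1)/2]², then subtract the first 6 terms.
∑_{k=1}^{56} k³ = [56×57/2]² = 1596² = 2547216
∑_{k=1}^{6} k³ = [6×7/2]² = 21² = 441
∑_{k=7}^{56} k³ = 2547216 - 441 = 2546775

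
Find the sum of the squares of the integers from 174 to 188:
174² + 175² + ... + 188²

Use ∑_{k=1}^{n} k² = n(n+1)(2n+1)/6, then subtract the first 173 terms.
∑_{k=1}^{188} k² = 188×189×377/6 = 2232594
∑_{k=1}^{173} k² = 173×174×347/6 = 1740899
∑_{k=174}^{188} k² = 2232594 - 1740899 = 491695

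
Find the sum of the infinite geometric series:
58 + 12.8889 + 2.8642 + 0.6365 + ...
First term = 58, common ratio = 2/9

For |r| < 1, S = a / (1 - r)
S = 58 / (1 - (2/9))
S = 58 / (7/9)
S = 522/7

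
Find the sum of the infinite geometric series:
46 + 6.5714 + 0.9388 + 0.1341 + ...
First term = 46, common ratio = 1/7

For |r| < 1, S = a / (1 - r)
S = 46 / (1 - (1/7))
S = 46 / (6/7)
S = 161/3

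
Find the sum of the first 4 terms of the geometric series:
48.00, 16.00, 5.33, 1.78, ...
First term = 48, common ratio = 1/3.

Sₙ = a(1 - rⁿ) / (1 - r)
S_4 = 48(1 - (1/3)^4) / (1 - (1/3))
S_4 = 48(1 - (1/81)) / (2/3)
S_4 = 640/9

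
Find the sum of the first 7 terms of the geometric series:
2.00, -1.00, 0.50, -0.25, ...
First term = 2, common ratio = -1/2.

Sₙ = a(1 - rⁿ) / (1 - r)
S_7 = 2(1 - (-1/2)^7) / (1 - (-1/2))
S_7 = 2(1 - (-1/128)) / (3/2)
S_7 = 43/32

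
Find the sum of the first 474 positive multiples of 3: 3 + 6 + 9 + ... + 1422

Factor out 3: = 3(1 + 2 + ... + 474) = 3 × n(n+1)/2
= 3 × 474×475/2
= 3 × 112575
= 337725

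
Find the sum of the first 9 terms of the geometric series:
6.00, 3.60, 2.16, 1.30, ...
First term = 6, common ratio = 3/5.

Sₙ = a(1 - rⁿ) / (1 - r)
S_9 = 6(1 - (3/5)^9) / (1 - (3/5))
S_9 = 6(1 - (19683/1953125)) / (2/5)
S_9 = 5800326/390625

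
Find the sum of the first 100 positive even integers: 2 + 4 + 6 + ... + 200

Sum of first n even numbers = n(n+1)
= 100×101
= 10100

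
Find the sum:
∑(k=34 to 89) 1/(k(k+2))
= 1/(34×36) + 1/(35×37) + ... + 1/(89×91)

Partial fractions: 1/(k(k+2)) = (1/2)[1/k - 1/(k+2)]
Telescoping leaves the first two and last two terms:
= (1/2)[1/34 + 1/35 - 1/90 - 1/91]
= 1249/69615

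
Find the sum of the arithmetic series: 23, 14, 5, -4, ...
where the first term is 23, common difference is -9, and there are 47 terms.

Sₙ = n/2 × (first + last)
Last term = a + (n-1)d = 23 + (47-1)×(-9) = -391
S_47 = 47/2 × (23 + (-391))
S_47 = 47/2 × (-368) = -8648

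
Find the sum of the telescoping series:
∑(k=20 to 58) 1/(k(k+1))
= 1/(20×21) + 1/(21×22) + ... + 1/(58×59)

Partial fractions: 1/(k(k+1)) = 1/k - 1/(k+1)
The series telescopes:
= (1/20 - 1/21) + (1/21 - 1/22) + ... + (1/58 - 1/59)
= 1/20 - 1/59
= 39/1180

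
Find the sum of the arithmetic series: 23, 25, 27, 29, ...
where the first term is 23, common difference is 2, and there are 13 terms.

Sₙ = n/2 × (first + last)
Last term = a + (n-1)d = 23 + (13-1)×2 = 47
S_13 = 13/2 × (23 + 47)
S_13 = 13/2 × 70 = 455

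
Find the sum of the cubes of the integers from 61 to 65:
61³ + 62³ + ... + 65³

Use ∑_{k=1}^{n} k³ = [n(n+1)/2]², then subtract the first 60 terms.
∑_{k=1}^{65} k³ = [65×66/2]² = 2145² = 4601025
∑_{k=1}^{60} k³ = [60×61/2]² = 1830² = 3348900
∑_{k=61}^{65} k³ = 4601025 - 3348900 = 1252125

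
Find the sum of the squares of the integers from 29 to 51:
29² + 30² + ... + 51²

Use ∑_{k=1}^{n} k² = n(n+1)(2n+1)/6, then subtract the first 28 terms.
∑_{k=1}^{51} k² = 51×52×103/6 = 45526
∑_{k=1}^{28} k² = 28×29×57/6 = 7714
∑_{k=29}^{51} k² = 45526 - 7714 = 37812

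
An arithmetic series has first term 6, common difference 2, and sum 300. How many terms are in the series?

Using S = n/2 × [2a + (n-1)d]
300 = n/2 × [2(6) + (n-1)(2)]
300 = n/2 × [12 + 2n - 2]
600 = n × [10 + 2n]
2n² + (10)n - 600 = 0
Discriminant: Δ = (10)² - 4(2)(-600) = 100 + 4800 = 4900
√Δ = 70
n = [-(10) + √Δ] / (2·2) = (-10 + 70) / 4 = 60 / 4 = 15
(The negative root is discarded since n must be a positive integer.)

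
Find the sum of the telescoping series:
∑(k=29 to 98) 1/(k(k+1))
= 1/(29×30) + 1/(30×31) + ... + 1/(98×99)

Partial fractions: 1/(k(k+1)) = 1/k - 1/(k+1)
The series telescopes:
= (1/29 - 1/30) + (1/30 - 1/31) + ... + (1/98 - 1/99)
= 1/29 - 1/99
= 70/2871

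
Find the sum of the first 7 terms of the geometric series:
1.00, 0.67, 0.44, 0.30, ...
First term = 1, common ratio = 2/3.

Sₙ = a(1 - rⁿ) / (1 - r)
S_7 = 1(1 - (2/3)^7) / (1 - (2/3))
S_7 = 1(1 - (128/2187)) / (1/3)
S_7 = 2059/729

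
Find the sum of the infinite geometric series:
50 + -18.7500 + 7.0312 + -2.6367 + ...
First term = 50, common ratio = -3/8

For |r| < 1, S = a / (1 - r)
S = 50 / (1 - (-3/8))
S = 50 / (11/8)
S = 400/11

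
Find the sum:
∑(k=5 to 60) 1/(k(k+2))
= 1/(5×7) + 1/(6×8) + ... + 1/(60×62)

Partial fractions: 1/(k(k+2)) = (1/2)[1/k - 1/(k+2)]
Telescoping leaves the first two and last two terms:
= (1/2)[1/5 + 1/6 - 1/61 - 1/62]
= 4739/28365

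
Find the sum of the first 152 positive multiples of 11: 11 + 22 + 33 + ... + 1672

Factor out 11: = 11(1 + 2 + ... + 152) = 11 × n(n+1)/2
= 11 × 152×153/2
= 11 × 11628
= 127908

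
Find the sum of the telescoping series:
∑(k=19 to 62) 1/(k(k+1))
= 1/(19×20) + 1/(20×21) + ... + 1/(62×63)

Partial fractions: 1/(k(k+1)) = 1/k - 1/(k+1)
The series telescopes:
= (1/19 - 1/20) + (1/20 - 1/21) + ... + (1/62 - 1/63)
= 1/19 - 1/63
= 44/1197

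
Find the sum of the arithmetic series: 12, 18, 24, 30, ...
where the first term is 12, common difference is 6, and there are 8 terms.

Sₙ = n/2 × (first + last)
Last term = a + (n-1)d = 12 + (8-1)×6 = 54
S_8 = 8/2 × (12 + 54)
S_8 = 8/2 × 66 = 264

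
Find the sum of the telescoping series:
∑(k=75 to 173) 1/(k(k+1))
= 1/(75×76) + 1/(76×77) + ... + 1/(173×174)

Partial fractions: 1/(k(k+1)) = 1/k - 1/(k+1)
The series telescopes:
= (1/75 - 1/76) + (1/76 - 1/77) + ... + (1/173 - 1/174)
= 1/75 - 1/174
= 11/1450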